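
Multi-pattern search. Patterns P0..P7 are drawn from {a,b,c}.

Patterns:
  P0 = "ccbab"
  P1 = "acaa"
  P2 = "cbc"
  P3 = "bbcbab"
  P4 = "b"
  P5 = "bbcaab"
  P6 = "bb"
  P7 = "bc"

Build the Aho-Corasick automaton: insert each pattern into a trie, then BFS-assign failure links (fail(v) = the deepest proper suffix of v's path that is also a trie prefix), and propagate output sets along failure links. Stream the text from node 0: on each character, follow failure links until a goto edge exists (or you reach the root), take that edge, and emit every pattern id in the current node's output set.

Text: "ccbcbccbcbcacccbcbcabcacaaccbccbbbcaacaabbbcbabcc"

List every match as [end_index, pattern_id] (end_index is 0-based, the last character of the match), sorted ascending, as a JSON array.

Construct AC machine:
Trie (insert patterns):
  n0 'ε': a→6 b→12 c→1
  n1 'c': b→10 c→2
  n2 'cc': b→3
  n3 'ccb': a→4
  n4 'ccba': b→5
  n5 'ccbab': ·  ←P0
  n6 'a': c→7
  n7 'ac': a→8
  n8 'aca': a→9
  n9 'acaa': ·  ←P1
  n10 'cb': c→11
  n11 'cbc': ·  ←P2
  n12 'b': b→13 c→21  ←P4
  n13 'bb': c→14  ←P6
  n14 'bbc': a→18 b→15
  n15 'bbcb': a→16
  n16 'bbcba': b→17
  n17 'bbcbab': ·  ←P3
  n18 'bbca': a→19
  n19 'bbcaa': b→20
  n20 'bbcaab': ·  ←P5
  n21 'bc': ·  ←P7

BFS fail/out derivation:
  fail(1) 'c': from fail(0)=0 chase 'c': 0 ⇒ 0;  out=∅∪out(0)=∅
  fail(6) 'a': from fail(0)=0 chase 'a': 0 ⇒ 0;  out=∅∪out(0)=∅
  fail(12) 'b': from fail(0)=0 chase 'b': 0 ⇒ 0;  out={4}∪out(0)={4}
  fail(2) 'cc': from fail(1)=0 chase 'c': 0 ⇒ 1;  out=∅∪out(1)=∅
  fail(7) 'ac': from fail(6)=0 chase 'c': 0 ⇒ 1;  out=∅∪out(1)=∅
  fail(10) 'cb': from fail(1)=0 chase 'b': 0 ⇒ 12;  out=∅∪out(12)={4}
  fail(13) 'bb': from fail(12)=0 chase 'b': 0 ⇒ 12;  out={6}∪out(12)={4,6}
  fail(21) 'bc': from fail(12)=0 chase 'c': 0 ⇒ 1;  out={7}∪out(1)={7}
  fail(3) 'ccb': from fail(2)=1 chase 'b': 1 ⇒ 10;  out=∅∪out(10)={4}
  fail(8) 'aca': from fail(7)=1 chase 'a': 1→0 ⇒ 6;  out=∅∪out(6)=∅
  fail(11) 'cbc': from fail(10)=12 chase 'c': 12 ⇒ 21;  out={2}∪out(21)={2,7}
  fail(14) 'bbc': from fail(13)=12 chase 'c': 12 ⇒ 21;  out=∅∪out(21)={7}
  fail(4) 'ccba': from fail(3)=10 chase 'a': 10→12→0 ⇒ 6;  out=∅∪out(6)=∅
  fail(9) 'acaa': from fail(8)=6 chase 'a': 6→0 ⇒ 6;  out={1}∪out(6)={1}
  fail(15) 'bbcb': from fail(14)=21 chase 'b': 21→1 ⇒ 10;  out=∅∪out(10)={4}
  fail(18) 'bbca': from fail(14)=21 chase 'a': 21→1→0 ⇒ 6;  out=∅∪out(6)=∅
  fail(5) 'ccbab': from fail(4)=6 chase 'b': 6→0 ⇒ 12;  out={0}∪out(12)={0,4}
  fail(16) 'bbcba': from fail(15)=10 chase 'a': 10→12→0 ⇒ 6;  out=∅∪out(6)=∅
  fail(19) 'bbcaa': from fail(18)=6 chase 'a': 6→0 ⇒ 6;  out=∅∪out(6)=∅
  fail(17) 'bbcbab': from fail(16)=6 chase 'b': 6→0 ⇒ 12;  out={3}∪out(12)={3,4}
  fail(20) 'bbcaab': from fail(19)=6 chase 'b': 6→0 ⇒ 12;  out={5}∪out(12)={4,5}

Scan:
pos 0 'c': at 1
pos 1 'c': at 2
pos 2 'b': at 3  emit P4@[2:2]
pos 3 'c': at 11 (via fail)  emit P2@[1:3],P7@[2:3]
pos 4 'b': at 10 (via fail)  emit P4@[4:4]
pos 5 'c': at 11  emit P2@[3:5],P7@[4:5]
pos 6 'c': at 2 (via fail)
pos 7 'b': at 3  emit P4@[7:7]
pos 8 'c': at 11 (via fail)  emit P2@[6:8],P7@[7:8]
pos 9 'b': at 10 (via fail)  emit P4@[9:9]
pos 10 'c': at 11  emit P2@[8:10],P7@[9:10]
pos 11 'a': at 6 (via fail)
pos 12 'c': at 7
pos 13 'c': at 2 (via fail)
pos 14 'c': at 2 (via fail)
pos 15 'b': at 3  emit P4@[15:15]
pos 16 'c': at 11 (via fail)  emit P2@[14:16],P7@[15:16]
pos 17 'b': at 10 (via fail)  emit P4@[17:17]
pos 18 'c': at 11  emit P2@[16:18],P7@[17:18]
pos 19 'a': at 6 (via fail)
pos 20 'b': at 12 (via fail)  emit P4@[20:20]
pos 21 'c': at 21  emit P7@[20:21]
pos 22 'a': at 6 (via fail)
pos 23 'c': at 7
pos 24 'a': at 8
pos 25 'a': at 9  emit P1@[22:25]
pos 26 'c': at 7 (via fail)
pos 27 'c': at 2 (via fail)
pos 28 'b': at 3  emit P4@[28:28]
pos 29 'c': at 11 (via fail)  emit P2@[27:29],P7@[28:29]
pos 30 'c': at 2 (via fail)
pos 31 'b': at 3  emit P4@[31:31]
pos 32 'b': at 13 (via fail)  emit P4@[32:32],P6@[31:32]
pos 33 'b': at 13 (via fail)  emit P4@[33:33],P6@[32:33]
pos 34 'c': at 14  emit P7@[33:34]
pos 35 'a': at 18
pos 36 'a': at 19
pos 37 'c': at 7 (via fail)
pos 38 'a': at 8
pos 39 'a': at 9  emit P1@[36:39]
pos 40 'b': at 12 (via fail)  emit P4@[40:40]
pos 41 'b': at 13  emit P4@[41:41],P6@[40:41]
pos 42 'b': at 13 (via fail)  emit P4@[42:42],P6@[41:42]
pos 43 'c': at 14  emit P7@[42:43]
pos 44 'b': at 15  emit P4@[44:44]
pos 45 'a': at 16
pos 46 'b': at 17  emit P3@[41:46],P4@[46:46]
pos 47 'c': at 21 (via fail)  emit P7@[46:47]
pos 48 'c': at 2 (via fail)

Matches: [[2,4],[3,2],[3,7],[4,4],[5,2],[5,7],[7,4],[8,2],[8,7],[9,4],[10,2],[10,7],[15,4],[16,2],[16,7],[17,4],[18,2],[18,7],[20,4],[21,7],[25,1],[28,4],[29,2],[29,7],[31,4],[32,4],[32,6],[33,4],[33,6],[34,7],[39,1],[40,4],[41,4],[41,6],[42,4],[42,6],[43,7],[44,4],[46,3],[46,4],[47,7]]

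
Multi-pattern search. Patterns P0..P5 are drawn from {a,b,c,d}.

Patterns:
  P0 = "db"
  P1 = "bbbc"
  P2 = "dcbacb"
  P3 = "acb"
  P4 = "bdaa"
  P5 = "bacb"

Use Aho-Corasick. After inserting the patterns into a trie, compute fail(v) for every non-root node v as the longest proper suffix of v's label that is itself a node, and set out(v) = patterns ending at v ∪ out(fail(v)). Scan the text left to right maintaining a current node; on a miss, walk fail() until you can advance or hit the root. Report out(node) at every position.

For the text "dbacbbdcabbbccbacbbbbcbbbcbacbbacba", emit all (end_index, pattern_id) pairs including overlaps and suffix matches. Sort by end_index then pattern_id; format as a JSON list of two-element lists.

Build automaton:
Trie (insert patterns):
  n0 'ε': a→12 b→3 d→1
  n1 'd': b→2 c→7
  n2 'db': ·  [P0 ends]
  n3 'b': a→18 b→4 d→15
  n4 'bb': b→5
  n5 'bbb': c→6
  n6 'bbbc': ·  [P1 ends]
  n7 'dc': b→8
  n8 'dcb': a→9
  n9 'dcba': c→10
  n10 'dcbac': b→11
  n11 'dcbacb': ·  [P2 ends]
  n12 'a': c→13
  n13 'ac': b→14
  n14 'acb': ·  [P3 ends]
  n15 'bd': a→16
  n16 'bda': a→17
  n17 'bdaa': ·  [P4 ends]
  n18 'ba': c→19
  n19 'bac': b→20
  n20 'bacb': ·  [P5 ends]

Failure links (BFS by depth):
  n1('d'): parent n0 fail=0; on 'd' 0 → fail=0;  out ∅∪∅=∅
  n3('b'): parent n0 fail=0; on 'b' 0 → fail=0;  out ∅∪∅=∅
  n12('a'): parent n0 fail=0; on 'a' 0 → fail=0;  out ∅∪∅=∅
  n2('db'): parent n1 fail=0; on 'b' 0 → fail=3;  out {0}∪∅={0}
  n4('bb'): parent n3 fail=0; on 'b' 0 → fail=3;  out ∅∪∅=∅
  n7('dc'): parent n1 fail=0; on 'c' 0 → fail=0;  out ∅∪∅=∅
  n13('ac'): parent n12 fail=0; on 'c' 0 → fail=0;  out ∅∪∅=∅
  n15('bd'): parent n3 fail=0; on 'd' 0 → fail=1;  out ∅∪∅=∅
  n18('ba'): parent n3 fail=0; on 'a' 0 → fail=12;  out ∅∪∅=∅
  n5('bbb'): parent n4 fail=3; on 'b' 3 → fail=4;  out ∅∪∅=∅
  n8('dcb'): parent n7 fail=0; on 'b' 0 → fail=3;  out ∅∪∅=∅
  n14('acb'): parent n13 fail=0; on 'b' 0 → fail=3;  out {3}∪∅={3}
  n16('bda'): parent n15 fail=1; on 'a' 1→0 → fail=12;  out ∅∪∅=∅
  n19('bac'): parent n18 fail=12; on 'c' 12 → fail=13;  out ∅∪∅=∅
  n6('bbbc'): parent n5 fail=4; on 'c' 4→3→0 → fail=0;  out {1}∪∅={1}
  n9('dcba'): parent n8 fail=3; on 'a' 3 → fail=18;  out ∅∪∅=∅
  n17('bdaa'): parent n16 fail=12; on 'a' 12→0 → fail=12;  out {4}∪∅={4}
  n20('bacb'): parent n19 fail=13; on 'b' 13 → fail=14;  out {5}∪{3}={3,5}
  n10('dcbac'): parent n9 fail=18; on 'c' 18 → fail=19;  out ∅∪∅=∅
  n11('dcbacb'): parent n10 fail=19; on 'b' 19 → fail=20;  out {2}∪{3,5}={2,3,5}

Text stream:
i=0 'd': node 0→1
i=1 'b': node 1→2  → match P0@[0:1]
i=2 'a': node 2→18 ·f
i=3 'c': node 18→19
i=4 'b': node 19→20  → match P3@[2:4],P5@[1:4]
i=5 'b': node 20→4 ·f
i=6 'd': node 4→15 ·f
i=7 'c': node 15→7 ·f
i=8 'a': node 7→12 ·f
i=9 'b': node 12→3 ·f
i=10 'b': node 3→4
i=11 'b': node 4→5
i=12 'c': node 5→6  → match P1@[9:12]
i=13 'c': node 6→0 ·f
i=14 'b': node 0→3
i=15 'a': node 3→18
i=16 'c': node 18→19
i=17 'b': node 19→20  → match P3@[15:17],P5@[14:17]
i=18 'b': node 20→4 ·f
i=19 'b': node 4→5
i=20 'b': node 5→5 ·f
i=21 'c': node 5→6  → match P1@[18:21]
i=22 'b': node 6→3 ·f
i=23 'b': node 3→4
i=24 'b': node 4→5
i=25 'c': node 5→6  → match P1@[22:25]
i=26 'b': node 6→3 ·f
i=27 'a': node 3→18
i=28 'c': node 18→19
i=29 'b': node 19→20  → match P3@[27:29],P5@[26:29]
i=30 'b': node 20→4 ·f
i=31 'a': node 4→18 ·f
i=32 'c': node 18→19
i=33 'b': node 19→20  → match P3@[31:33],P5@[30:33]
i=34 'a': node 20→18 ·f

Result: [[1,0],[4,3],[4,5],[12,1],[17,3],[17,5],[21,1],[25,1],[29,3],[29,5],[33,3],[33,5]]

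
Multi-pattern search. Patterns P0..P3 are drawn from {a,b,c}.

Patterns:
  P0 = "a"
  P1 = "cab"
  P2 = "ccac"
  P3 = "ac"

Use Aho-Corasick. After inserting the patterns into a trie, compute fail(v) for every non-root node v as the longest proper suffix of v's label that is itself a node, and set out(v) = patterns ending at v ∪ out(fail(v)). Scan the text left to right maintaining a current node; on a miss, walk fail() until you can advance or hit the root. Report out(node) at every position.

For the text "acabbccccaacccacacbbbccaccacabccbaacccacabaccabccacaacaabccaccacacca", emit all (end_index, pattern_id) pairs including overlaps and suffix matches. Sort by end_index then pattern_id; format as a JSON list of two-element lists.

Construct AC machine:
Trie nodes:
  n0 'ε': a→1 c→2
  n1 'a': c→8  [P0 ends]
  n2 'c': a→3 c→5
  n3 'ca': b→4
  n4 'cab': ·  [P1 ends]
  n5 'cc': a→6
  n6 'cca': c→7
  n7 'ccac': ·  [P2 ends]
  n8 'ac': ·  [P3 ends]

BFS fail/out derivation:
  n1('a'): parent n0 fail=0; on 'a' 0 → fail=0;  out {0}∪∅={0}
  n2('c'): parent n0 fail=0; on 'c' 0 → fail=0;  out ∅∪∅=∅
  n3('ca'): parent n2 fail=0; on 'a' 0 → fail=1;  out ∅∪{0}={0}
  n5('cc'): parent n2 fail=0; on 'c' 0 → fail=2;  out ∅∪∅=∅
  n8('ac'): parent n1 fail=0; on 'c' 0 → fail=2;  out {3}∪∅={3}
  n4('cab'): parent n3 fail=1; on 'b' 1→0 → fail=0;  out {1}∪∅={1}
  n6('cca'): parent n5 fail=2; on 'a' 2 → fail=3;  out ∅∪{0}={0}
  n7('ccac'): parent n6 fail=3; on 'c' 3→1 → fail=8;  out {2}∪{3}={2,3}

Run:
i=0 'a': node 0→1  ** P0@[0:0]
i=1 'c': node 1→8  ** P3@[0:1]
i=2 'a': node 8→3 (fail-walked)  ** P0@[2:2]
i=3 'b': node 3→4  ** P1@[1:3]
i=4 'b': node 4→0 (fail-walked)
i=5 'c': node 0→2
i=6 'c': node 2→5
i=7 'c': node 5→5 (fail-walked)
i=8 'c': node 5→5 (fail-walked)
i=9 'a': node 5→6  ** P0@[9:9]
i=10 'a': node 6→1 (fail-walked)  ** P0@[10:10]
i=11 'c': node 1→8  ** P3@[10:11]
i=12 'c': node 8→5 (fail-walked)
i=13 'c': node 5→5 (fail-walked)
i=14 'a': node 5→6  ** P0@[14:14]
i=15 'c': node 6→7  ** P2@[12:15],P3@[14:15]
i=16 'a': node 7→3 (fail-walked)  ** P0@[16:16]
i=17 'c': node 3→8 (fail-walked)  ** P3@[16:17]
i=18 'b': node 8→0 (fail-walked)
i=19 'b': node 0→0
i=20 'b': node 0→0
i=21 'c': node 0→2
i=22 'c': node 2→5
i=23 'a': node 5→6  ** P0@[23:23]
i=24 'c': node 6→7  ** P2@[21:24],P3@[23:24]
i=25 'c': node 7→5 (fail-walked)
i=26 'a': node 5→6  ** P0@[26:26]
i=27 'c': node 6→7  ** P2@[24:27],P3@[26:27]
i=28 'a': node 7→3 (fail-walked)  ** P0@[28:28]
i=29 'b': node 3→4  ** P1@[27:29]
i=30 'c': node 4→2 (fail-walked)
i=31 'c': node 2→5
i=32 'b': node 5→0 (fail-walked)
i=33 'a': node 0→1  ** P0@[33:33]
i=34 'a': node 1→1 (fail-walked)  ** P0@[34:34]
i=35 'c': node 1→8  ** P3@[34:35]
i=36 'c': node 8→5 (fail-walked)
i=37 'c': node 5→5 (fail-walked)
i=38 'a': node 5→6  ** P0@[38:38]
i=39 'c': node 6→7  ** P2@[36:39],P3@[38:39]
i=40 'a': node 7→3 (fail-walked)  ** P0@[40:40]
i=41 'b': node 3→4  ** P1@[39:41]
i=42 'a': node 4→1 (fail-walked)  ** P0@[42:42]
i=43 'c': node 1→8  ** P3@[42:43]
i=44 'c': node 8→5 (fail-walked)
i=45 'a': node 5→6  ** P0@[45:45]
i=46 'b': node 6→4 (fail-walked)  ** P1@[44:46]
i=47 'c': node 4→2 (fail-walked)
i=48 'c': node 2→5
i=49 'a': node 5→6  ** P0@[49:49]
i=50 'c': node 6→7  ** P2@[47:50],P3@[49:50]
i=51 'a': node 7→3 (fail-walked)  ** P0@[51:51]
i=52 'a': node 3→1 (fail-walked)  ** P0@[52:52]
i=53 'c': node 1→8  ** P3@[52:53]
i=54 'a': node 8→3 (fail-walked)  ** P0@[54:54]
i=55 'a': node 3→1 (fail-walked)  ** P0@[55:55]
i=56 'b': node 1→0 (fail-walked)
i=57 'c': node 0→2
i=58 'c': node 2→5
i=59 'a': node 5→6  ** P0@[59:59]
i=60 'c': node 6→7  ** P2@[57:60],P3@[59:60]
i=61 'c': node 7→5 (fail-walked)
i=62 'a': node 5→6  ** P0@[62:62]
i=63 'c': node 6→7  ** P2@[60:63],P3@[62:63]
i=64 'a': node 7→3 (fail-walked)  ** P0@[64:64]
i=65 'c': node 3→8 (fail-walked)  ** P3@[64:65]
i=66 'c': node 8→5 (fail-walked)
i=67 'a': node 5→6  ** P0@[67:67]

All matches (sorted): [[0,0],[1,3],[2,0],[3,1],[9,0],[10,0],[11,3],[14,0],[15,2],[15,3],[16,0],[17,3],[23,0],[24,2],[24,3],[26,0],[27,2],[27,3],[28,0],[29,1],[33,0],[34,0],[35,3],[38,0],[39,2],[39,3],[40,0],[41,1],[42,0],[43,3],[45,0],[46,1],[49,0],[50,2],[50,3],[51,0],[52,0],[53,3],[54,0],[55,0],[59,0],[60,2],[60,3],[62,0],[63,2],[63,3],[64,0],[65,3],[67,0]]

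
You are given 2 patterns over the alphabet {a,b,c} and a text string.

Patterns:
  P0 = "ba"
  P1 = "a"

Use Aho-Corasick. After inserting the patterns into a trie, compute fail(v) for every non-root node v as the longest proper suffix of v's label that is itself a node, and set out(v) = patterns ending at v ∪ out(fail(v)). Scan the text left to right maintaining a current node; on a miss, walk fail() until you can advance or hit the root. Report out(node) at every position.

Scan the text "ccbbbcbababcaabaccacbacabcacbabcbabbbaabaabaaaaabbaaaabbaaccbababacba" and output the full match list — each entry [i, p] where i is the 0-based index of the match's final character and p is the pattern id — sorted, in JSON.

Construct AC machine:
Trie nodes:
  0='ε' goto a→3 b→1
  1='b' goto a→2
  2='ba' goto ·  [P0 ends]
  3='a' goto ·  [P1 ends]

Failure links (BFS by depth):
  n1('b'): parent n0 fail=0; on 'b' 0 → fail=0;  out ∅∪∅=∅
  n3('a'): parent n0 fail=0; on 'a' 0 → fail=0;  out {1}∪∅={1}
  n2('ba'): parent n1 fail=0; on 'a' 0 → fail=3;  out {0}∪{1}={0,1}

Run:
[0] read 'c'  n0⇒n0
[1] read 'c'  n0⇒n0
[2] read 'b'  n0⇒n1
[3] read 'b'  n1⇒n1 (fail-walked)
[4] read 'b'  n1⇒n1 (fail-walked)
[5] read 'c'  n1⇒n0 (fail-walked)
[6] read 'b'  n0⇒n1
[7] read 'a'  n1⇒n2  → match P0@[6:7],P1@[7:7]
[8] read 'b'  n2⇒n1 (fail-walked)
[9] read 'a'  n1⇒n2  → match P0@[8:9],P1@[9:9]
[10] read 'b'  n2⇒n1 (fail-walked)
[11] read 'c'  n1⇒n0 (fail-walked)
[12] read 'a'  n0⇒n3  → match P1@[12:12]
[13] read 'a'  n3⇒n3 (fail-walked)  → match P1@[13:13]
[14] read 'b'  n3⇒n1 (fail-walked)
[15] read 'a'  n1⇒n2  → match P0@[14:15],P1@[15:15]
[16] read 'c'  n2⇒n0 (fail-walked)
[17] read 'c'  n0⇒n0
[18] read 'a'  n0⇒n3  → match P1@[18:18]
[19] read 'c'  n3⇒n0 (fail-walked)
[20] read 'b'  n0⇒n1
[21] read 'a'  n1⇒n2  → match P0@[20:21],P1@[21:21]
[22] read 'c'  n2⇒n0 (fail-walked)
[23] read 'a'  n0⇒n3  → match P1@[23:23]
[24] read 'b'  n3⇒n1 (fail-walked)
[25] read 'c'  n1⇒n0 (fail-walked)
[26] read 'a'  n0⇒n3  → match P1@[26:26]
[27] read 'c'  n3⇒n0 (fail-walked)
[28] read 'b'  n0⇒n1
[29] read 'a'  n1⇒n2  → match P0@[28:29],P1@[29:29]
[30] read 'b'  n2⇒n1 (fail-walked)
[31] read 'c'  n1⇒n0 (fail-walked)
[32] read 'b'  n0⇒n1
[33] read 'a'  n1⇒n2  → match P0@[32:33],P1@[33:33]
[34] read 'b'  n2⇒n1 (fail-walked)
[35] read 'b'  n1⇒n1 (fail-walked)
[36] read 'b'  n1⇒n1 (fail-walked)
[37] read 'a'  n1⇒n2  → match P0@[36:37],P1@[37:37]
[38] read 'a'  n2⇒n3 (fail-walked)  → match P1@[38:38]
[39] read 'b'  n3⇒n1 (fail-walked)
[40] read 'a'  n1⇒n2  → match P0@[39:40],P1@[40:40]
[41] read 'a'  n2⇒n3 (fail-walked)  → match P1@[41:41]
[42] read 'b'  n3⇒n1 (fail-walked)
[43] read 'a'  n1⇒n2  → match P0@[42:43],P1@[43:43]
[44] read 'a'  n2⇒n3 (fail-walked)  → match P1@[44:44]
[45] read 'a'  n3⇒n3 (fail-walked)  → match P1@[45:45]
[46] read 'a'  n3⇒n3 (fail-walked)  → match P1@[46:46]
[47] read 'a'  n3⇒n3 (fail-walked)  → match P1@[47:47]
[48] read 'b'  n3⇒n1 (fail-walked)
[49] read 'b'  n1⇒n1 (fail-walked)
[50] read 'a'  n1⇒n2  → match P0@[49:50],P1@[50:50]
[51] read 'a'  n2⇒n3 (fail-walked)  → match P1@[51:51]
[52] read 'a'  n3⇒n3 (fail-walked)  → match P1@[52:52]
[53] read 'a'  n3⇒n3 (fail-walked)  → match P1@[53:53]
[54] read 'b'  n3⇒n1 (fail-walked)
[55] read 'b'  n1⇒n1 (fail-walked)
[56] read 'a'  n1⇒n2  → match P0@[55:56],P1@[56:56]
[57] read 'a'  n2⇒n3 (fail-walked)  → match P1@[57:57]
[58] read 'c'  n3⇒n0 (fail-walked)
[59] read 'c'  n0⇒n0
[60] read 'b'  n0⇒n1
[61] read 'a'  n1⇒n2  → match P0@[60:61],P1@[61:61]
[62] read 'b'  n2⇒n1 (fail-walked)
[63] read 'a'  n1⇒n2  → match P0@[62:63],P1@[63:63]
[64] read 'b'  n2⇒n1 (fail-walked)
[65] read 'a'  n1⇒n2  → match P0@[64:65],P1@[65:65]
[66] read 'c'  n2⇒n0 (fail-walked)
[67] read 'b'  n0⇒n1
[68] read 'a'  n1⇒n2  → match P0@[67:68],P1@[68:68]

Result: [[7,0],[7,1],[9,0],[9,1],[12,1],[13,1],[15,0],[15,1],[18,1],[21,0],[21,1],[23,1],[26,1],[29,0],[29,1],[33,0],[33,1],[37,0],[37,1],[38,1],[40,0],[40,1],[41,1],[43,0],[43,1],[44,1],[45,1],[46,1],[47,1],[50,0],[50,1],[51,1],[52,1],[53,1],[56,0],[56,1],[57,1],[61,0],[61,1],[63,0],[63,1],[65,0],[65,1],[68,0],[68,1]]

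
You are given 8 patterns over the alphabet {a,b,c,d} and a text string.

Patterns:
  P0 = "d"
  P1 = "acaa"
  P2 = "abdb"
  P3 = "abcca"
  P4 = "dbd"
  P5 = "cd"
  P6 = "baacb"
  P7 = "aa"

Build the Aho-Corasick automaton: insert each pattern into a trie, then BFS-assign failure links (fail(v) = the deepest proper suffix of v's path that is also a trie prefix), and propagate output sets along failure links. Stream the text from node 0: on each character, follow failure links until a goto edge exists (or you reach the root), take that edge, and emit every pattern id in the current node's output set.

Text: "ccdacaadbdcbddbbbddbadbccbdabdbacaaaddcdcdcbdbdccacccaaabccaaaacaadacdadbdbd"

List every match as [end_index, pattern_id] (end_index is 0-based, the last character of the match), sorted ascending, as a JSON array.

Build automaton:
Trie nodes:
  0='ε' goto a→2 b→16 c→14 d→1
  1='d' goto b→12  [P0 ends]
  2='a' goto a→21 b→6 c→3
  3='ac' goto a→4
  4='aca' goto a→5
  5='acaa' goto ·  [P1 ends]
  6='ab' goto c→9 d→7
  7='abd' goto b→8
  8='abdb' goto ·  [P2 ends]
  9='abc' goto c→10
  10='abcc' goto a→11
  11='abcca' goto ·  [P3 ends]
  12='db' goto d→13
  13='dbd' goto ·  [P4 ends]
  14='c' goto d→15
  15='cd' goto ·  [P5 ends]
  16='b' goto a→17
  17='ba' goto a→18
  18='baa' goto c→19
  19='baac' goto b→20
  20='baacb' goto ·  [P6 ends]
  21='aa' goto ·  [P7 ends]

Failure links (BFS by depth):
  fail(1) 'd': from fail(0)=0 chase 'd': 0 ⇒ 0;  out={0}∪out(0)={0}
  fail(2) 'a': from fail(0)=0 chase 'a': 0 ⇒ 0;  out=∅∪out(0)=∅
  fail(14) 'c': from fail(0)=0 chase 'c': 0 ⇒ 0;  out=∅∪out(0)=∅
  fail(16) 'b': from fail(0)=0 chase 'b': 0 ⇒ 0;  out=∅∪out(0)=∅
  fail(3) 'ac': from fail(2)=0 chase 'c': 0 ⇒ 14;  out=∅∪out(14)=∅
  fail(6) 'ab': from fail(2)=0 chase 'b': 0 ⇒ 16;  out=∅∪out(16)=∅
  fail(12) 'db': from fail(1)=0 chase 'b': 0 ⇒ 16;  out=∅∪out(16)=∅
  fail(15) 'cd': from fail(14)=0 chase 'd': 0 ⇒ 1;  out={5}∪out(1)={0,5}
  fail(17) 'ba': from fail(16)=0 chase 'a': 0 ⇒ 2;  out=∅∪out(2)=∅
  fail(21) 'aa': from fail(2)=0 chase 'a': 0 ⇒ 2;  out={7}∪out(2)={7}
  fail(4) 'aca': from fail(3)=14 chase 'a': 14→0 ⇒ 2;  out=∅∪out(2)=∅
  fail(7) 'abd': from fail(6)=16 chase 'd': 16→0 ⇒ 1;  out=∅∪out(1)={0}
  fail(9) 'abc': from fail(6)=16 chase 'c': 16→0 ⇒ 14;  out=∅∪out(14)=∅
  fail(13) 'dbd': from fail(12)=16 chase 'd': 16→0 ⇒ 1;  out={4}∪out(1)={0,4}
  fail(18) 'baa': from fail(17)=2 chase 'a': 2 ⇒ 21;  out=∅∪out(21)={7}
  fail(5) 'acaa': from fail(4)=2 chase 'a': 2 ⇒ 21;  out={1}∪out(21)={1,7}
  fail(8) 'abdb': from fail(7)=1 chase 'b': 1 ⇒ 12;  out={2}∪out(12)={2}
  fail(10) 'abcc': from fail(9)=14 chase 'c': 14→0 ⇒ 14;  out=∅∪out(14)=∅
  fail(19) 'baac': from fail(18)=21 chase 'c': 21→2 ⇒ 3;  out=∅∪out(3)=∅
  fail(11) 'abcca': from fail(10)=14 chase 'a': 14→0 ⇒ 2;  out={3}∪out(2)={3}
  fail(20) 'baacb': from fail(19)=3 chase 'b': 3→14→0 ⇒ 16;  out={6}∪out(16)={6}

Text stream:
[0] read 'c'  n0⇒n14
[1] read 'c'  n14⇒n14 (via fail)
[2] read 'd'  n14⇒n15  → match P0@[2:2],P5@[1:2]
[3] read 'a'  n15⇒n2 (via fail)
[4] read 'c'  n2⇒n3
[5] read 'a'  n3⇒n4
[6] read 'a'  n4⇒n5  → match P1@[3:6],P7@[5:6]
[7] read 'd'  n5⇒n1 (via fail)  → match P0@[7:7]
[8] read 'b'  n1⇒n12
[9] read 'd'  n12⇒n13  → match P0@[9:9],P4@[7:9]
[10] read 'c'  n13⇒n14 (via fail)
[11] read 'b'  n14⇒n16 (via fail)
[12] read 'd'  n16⇒n1 (via fail)  → match P0@[12:12]
[13] read 'd'  n1⇒n1 (via fail)  → match P0@[13:13]
[14] read 'b'  n1⇒n12
[15] read 'b'  n12⇒n16 (via fail)
[16] read 'b'  n16⇒n16 (via fail)
[17] read 'd'  n16⇒n1 (via fail)  → match P0@[17:17]
[18] read 'd'  n1⇒n1 (via fail)  → match P0@[18:18]
[19] read 'b'  n1⇒n12
[20] read 'a'  n12⇒n17 (via fail)
[21] read 'd'  n17⇒n1 (via fail)  → match P0@[21:21]
[22] read 'b'  n1⇒n12
[23] read 'c'  n12⇒n14 (via fail)
[24] read 'c'  n14⇒n14 (via fail)
[25] read 'b'  n14⇒n16 (via fail)
[26] read 'd'  n16⇒n1 (via fail)  → match P0@[26:26]
[27] read 'a'  n1⇒n2 (via fail)
[28] read 'b'  n2⇒n6
[29] read 'd'  n6⇒n7  → match P0@[29:29]
[30] read 'b'  n7⇒n8  → match P2@[27:30]
[31] read 'a'  n8⇒n17 (via fail)
[32] read 'c'  n17⇒n3 (via fail)
[33] read 'a'  n3⇒n4
[34] read 'a'  n4⇒n5  → match P1@[31:34],P7@[33:34]
[35] read 'a'  n5⇒n21 (via fail)  → match P7@[34:35]
[36] read 'd'  n21⇒n1 (via fail)  → match P0@[36:36]
[37] read 'd'  n1⇒n1 (via fail)  → match P0@[37:37]
[38] read 'c'  n1⇒n14 (via fail)
[39] read 'd'  n14⇒n15  → match P0@[39:39],P5@[38:39]
[40] read 'c'  n15⇒n14 (via fail)
[41] read 'd'  n14⇒n15  → match P0@[41:41],P5@[40:41]
[42] read 'c'  n15⇒n14 (via fail)
[43] read 'b'  n14⇒n16 (via fail)
[44] read 'd'  n16⇒n1 (via fail)  → match P0@[44:44]
[45] read 'b'  n1⇒n12
[46] read 'd'  n12⇒n13  → match P0@[46:46],P4@[44:46]
[47] read 'c'  n13⇒n14 (via fail)
[48] read 'c'  n14⇒n14 (via fail)
[49] read 'a'  n14⇒n2 (via fail)
[50] read 'c'  n2⇒n3
[51] read 'c'  n3⇒n14 (via fail)
[52] read 'c'  n14⇒n14 (via fail)
[53] read 'a'  n14⇒n2 (via fail)
[54] read 'a'  n2⇒n21  → match P7@[53:54]
[55] read 'a'  n21⇒n21 (via fail)  → match P7@[54:55]
[56] read 'b'  n21⇒n6 (via fail)
[57] read 'c'  n6⇒n9
[58] read 'c'  n9⇒n10
[59] read 'a'  n10⇒n11  → match P3@[55:59]
[60] read 'a'  n11⇒n21 (via fail)  → match P7@[59:60]
[61] read 'a'  n21⇒n21 (via fail)  → match P7@[60:61]
[62] read 'a'  n21⇒n21 (via fail)  → match P7@[61:62]
[63] read 'c'  n21⇒n3 (via fail)
[64] read 'a'  n3⇒n4
[65] read 'a'  n4⇒n5  → match P1@[62:65],P7@[64:65]
[66] read 'd'  n5⇒n1 (via fail)  → match P0@[66:66]
[67] read 'a'  n1⇒n2 (via fail)
[68] read 'c'  n2⇒n3
[69] read 'd'  n3⇒n15 (via fail)  → match P0@[69:69],P5@[68:69]
[70] read 'a'  n15⇒n2 (via fail)
[71] read 'd'  n2⇒n1 (via fail)  → match P0@[71:71]
[72] read 'b'  n1⇒n12
[73] read 'd'  n12⇒n13  → match P0@[73:73],P4@[71:73]
[74] read 'b'  n13⇒n12 (via fail)
[75] read 'd'  n12⇒n13  → match P0@[75:75],P4@[73:75]

Matches: [[2,0],[2,5],[6,1],[6,7],[7,0],[9,0],[9,4],[12,0],[13,0],[17,0],[18,0],[21,0],[26,0],[29,0],[30,2],[34,1],[34,7],[35,7],[36,0],[37,0],[39,0],[39,5],[41,0],[41,5],[44,0],[46,0],[46,4],[54,7],[55,7],[59,3],[60,7],[61,7],[62,7],[65,1],[65,7],[66,0],[69,0],[69,5],[71,0],[73,0],[73,4],[75,0],[75,4]]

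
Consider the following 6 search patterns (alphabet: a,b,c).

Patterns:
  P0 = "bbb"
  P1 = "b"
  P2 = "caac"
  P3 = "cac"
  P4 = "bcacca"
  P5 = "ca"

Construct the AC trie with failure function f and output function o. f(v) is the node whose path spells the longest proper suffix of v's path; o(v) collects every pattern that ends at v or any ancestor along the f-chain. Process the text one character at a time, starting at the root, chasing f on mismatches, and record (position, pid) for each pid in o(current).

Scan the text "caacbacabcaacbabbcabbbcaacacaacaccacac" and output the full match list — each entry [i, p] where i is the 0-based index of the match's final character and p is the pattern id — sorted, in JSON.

Build automaton:
Trie nodes:
  0='ε' goto b→1 c→4
  1='b' goto b→2 c→9  [P1 ends]
  2='bb' goto b→3
  3='bbb' goto ·  [P0 ends]
  4='c' goto a→5
  5='ca' goto a→6 c→8  [P5 ends]
  6='caa' goto c→7
  7='caac' goto ·  [P2 ends]
  8='cac' goto ·  [P3 ends]
  9='bc' goto a→10
  10='bca' goto c→11
  11='bcac' goto c→12
  12='bcacc' goto a→13
  13='bcacca' goto ·  [P4 ends]

Failure links (BFS by depth):
  fail(1) 'b': from fail(0)=0 chase 'b': 0 ⇒ 0;  out={1}∪out(0)={1}
  fail(4) 'c': from fail(0)=0 chase 'c': 0 ⇒ 0;  out=∅∪out(0)=∅
  fail(2) 'bb': from fail(1)=0 chase 'b': 0 ⇒ 1;  out=∅∪out(1)={1}
  fail(5) 'ca': from fail(4)=0 chase 'a': 0 ⇒ 0;  out={5}∪out(0)={5}
  fail(9) 'bc': from fail(1)=0 chase 'c': 0 ⇒ 4;  out=∅∪out(4)=∅
  fail(3) 'bbb': from fail(2)=1 chase 'b': 1 ⇒ 2;  out={0}∪out(2)={0,1}
  fail(6) 'caa': from fail(5)=0 chase 'a': 0 ⇒ 0;  out=∅∪out(0)=∅
  fail(8) 'cac': from fail(5)=0 chase 'c': 0 ⇒ 4;  out={3}∪out(4)={3}
  fail(10) 'bca': from fail(9)=4 chase 'a': 4 ⇒ 5;  out=∅∪out(5)={5}
  fail(7) 'caac': from fail(6)=0 chase 'c': 0 ⇒ 4;  out={2}∪out(4)={2}
  fail(11) 'bcac': from fail(10)=5 chase 'c': 5 ⇒ 8;  out=∅∪out(8)={3}
  fail(12) 'bcacc': from fail(11)=8 chase 'c': 8→4→0 ⇒ 4;  out=∅∪out(4)=∅
  fail(13) 'bcacca': from fail(12)=4 chase 'a': 4 ⇒ 5;  out={4}∪out(5)={4,5}

Text stream:
[0] read 'c'  n0⇒n4
[1] read 'a'  n4⇒n5  ** P5@[0:1]
[2] read 'a'  n5⇒n6
[3] read 'c'  n6⇒n7  ** P2@[0:3]
[4] read 'b'  n7⇒n1 ·f  ** P1@[4:4]
[5] read 'a'  n1⇒n0 ·f
[6] read 'c'  n0⇒n4
[7] read 'a'  n4⇒n5  ** P5@[6:7]
[8] read 'b'  n5⇒n1 ·f  ** P1@[8:8]
[9] read 'c'  n1⇒n9
[10] read 'a'  n9⇒n10  ** P5@[9:10]
[11] read 'a'  n10⇒n6 ·f
[12] read 'c'  n6⇒n7  ** P2@[9:12]
[13] read 'b'  n7⇒n1 ·f  ** P1@[13:13]
[14] read 'a'  n1⇒n0 ·f
[15] read 'b'  n0⇒n1  ** P1@[15:15]
[16] read 'b'  n1⇒n2  ** P1@[16:16]
[17] read 'c'  n2⇒n9 ·f
[18] read 'a'  n9⇒n10  ** P5@[17:18]
[19] read 'b'  n10⇒n1 ·f  ** P1@[19:19]
[20] read 'b'  n1⇒n2  ** P1@[20:20]
[21] read 'b'  n2⇒n3  ** P0@[19:21],P1@[21:21]
[22] read 'c'  n3⇒n9 ·f
[23] read 'a'  n9⇒n10  ** P5@[22:23]
[24] read 'a'  n10⇒n6 ·f
[25] read 'c'  n6⇒n7  ** P2@[22:25]
[26] read 'a'  n7⇒n5 ·f  ** P5@[25:26]
[27] read 'c'  n5⇒n8  ** P3@[25:27]
[28] read 'a'  n8⇒n5 ·f  ** P5@[27:28]
[29] read 'a'  n5⇒n6
[30] read 'c'  n6⇒n7  ** P2@[27:30]
[31] read 'a'  n7⇒n5 ·f  ** P5@[30:31]
[32] read 'c'  n5⇒n8  ** P3@[30:32]
[33] read 'c'  n8⇒n4 ·f
[34] read 'a'  n4⇒n5  ** P5@[33:34]
[35] read 'c'  n5⇒n8  ** P3@[33:35]
[36] read 'a'  n8⇒n5 ·f  ** P5@[35:36]
[37] read 'c'  n5⇒n8  ** P3@[35:37]

Matches: [[1,5],[3,2],[4,1],[7,5],[8,1],[10,5],[12,2],[13,1],[15,1],[16,1],[18,5],[19,1],[20,1],[21,0],[21,1],[23,5],[25,2],[26,5],[27,3],[28,5],[30,2],[31,5],[32,3],[34,5],[35,3],[36,5],[37,3]]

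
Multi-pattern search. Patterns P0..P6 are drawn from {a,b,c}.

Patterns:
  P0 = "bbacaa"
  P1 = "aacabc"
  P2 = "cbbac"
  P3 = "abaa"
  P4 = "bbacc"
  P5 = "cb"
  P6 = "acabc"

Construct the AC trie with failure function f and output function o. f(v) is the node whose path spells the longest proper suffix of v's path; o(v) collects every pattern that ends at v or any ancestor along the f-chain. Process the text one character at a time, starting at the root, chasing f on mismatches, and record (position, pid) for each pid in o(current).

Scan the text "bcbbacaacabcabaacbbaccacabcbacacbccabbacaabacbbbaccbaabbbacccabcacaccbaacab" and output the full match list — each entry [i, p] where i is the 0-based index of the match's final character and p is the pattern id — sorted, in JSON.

Construct AC machine:
Trie (insert patterns):
  0='ε' goto a→7 b→1 c→13
  1='b' goto b→2
  2='bb' goto a→3
  3='bba' goto c→4
  4='bbac' goto a→5 c→21
  5='bbaca' goto a→6
  6='bbacaa' goto ·  [P0 ends]
  7='a' goto a→8 b→18 c→22
  8='aa' goto c→9
  9='aac' goto a→10
  10='aaca' goto b→11
  11='aacab' goto c→12
  12='aacabc' goto ·  [P1 ends]
  13='c' goto b→14
  14='cb' goto b→15  [P5 ends]
  15='cbb' goto a→16
  16='cbba' goto c→17
  17='cbbac' goto ·  [P2 ends]
  18='ab' goto a→19
  19='aba' goto a→20
  20='abaa' goto ·  [P3 ends]
  21='bbacc' goto ·  [P4 ends]
  22='ac' goto a→23
  23='aca' goto b→24
  24='acab' goto c→25
  25='acabc' goto ·  [P6 ends]

Failure links (BFS by depth):
  n1('b'): parent n0 fail=0; on 'b' 0 → fail=0;  out ∅∪∅=∅
  n7('a'): parent n0 fail=0; on 'a' 0 → fail=0;  out ∅∪∅=∅
  n13('c'): parent n0 fail=0; on 'c' 0 → fail=0;  out ∅∪∅=∅
  n2('bb'): parent n1 fail=0; on 'b' 0 → fail=1;  out ∅∪∅=∅
  n8('aa'): parent n7 fail=0; on 'a' 0 → fail=7;  out ∅∪∅=∅
  n14('cb'): parent n13 fail=0; on 'b' 0 → fail=1;  out {5}∪∅={5}
  n18('ab'): parent n7 fail=0; on 'b' 0 → fail=1;  out ∅∪∅=∅
  n22('ac'): parent n7 fail=0; on 'c' 0 → fail=13;  out ∅∪∅=∅
  n3('bba'): parent n2 fail=1; on 'a' 1→0 → fail=7;  out ∅∪∅=∅
  n9('aac'): parent n8 fail=7; on 'c' 7 → fail=22;  out ∅∪∅=∅
  n15('cbb'): parent n14 fail=1; on 'b' 1 → fail=2;  out ∅∪∅=∅
  n19('aba'): parent n18 fail=1; on 'a' 1→0 → fail=7;  out ∅∪∅=∅
  n23('aca'): parent n22 fail=13; on 'a' 13→0 → fail=7;  out ∅∪∅=∅
  n4('bbac'): parent n3 fail=7; on 'c' 7 → fail=22;  out ∅∪∅=∅
  n10('aaca'): parent n9 fail=22; on 'a' 22 → fail=23;  out ∅∪∅=∅
  n16('cbba'): parent n15 fail=2; on 'a' 2 → fail=3;  out ∅∪∅=∅
  n20('abaa'): parent n19 fail=7; on 'a' 7 → fail=8;  out {3}∪∅={3}
  n24('acab'): parent n23 fail=7; on 'b' 7 → fail=18;  out ∅∪∅=∅
  n5('bbaca'): parent n4 fail=22; on 'a' 22 → fail=23;  out ∅∪∅=∅
  n11('aacab'): parent n10 fail=23; on 'b' 23 → fail=24;  out ∅∪∅=∅
  n17('cbbac'): parent n16 fail=3; on 'c' 3 → fail=4;  out {2}∪∅={2}
  n21('bbacc'): parent n4 fail=22; on 'c' 22→13→0 → fail=13;  out {4}∪∅={4}
  n25('acabc'): parent n24 fail=18; on 'c' 18→1→0 → fail=13;  out {6}∪∅={6}
  n6('bbacaa'): parent n5 fail=23; on 'a' 23→7 → fail=8;  out {0}∪∅={0}
  n12('aacabc'): parent n11 fail=24; on 'c' 24 → fail=25;  out {1}∪{6}={1,6}

Text stream:
pos 0 'b': at 1
pos 1 'c': at 13 (via fail)
pos 2 'b': at 14  emit P5@[1:2]
pos 3 'b': at 15
pos 4 'a': at 16
pos 5 'c': at 17  emit P2@[1:5]
pos 6 'a': at 5 (via fail)
pos 7 'a': at 6  emit P0@[2:7]
pos 8 'c': at 9 (via fail)
pos 9 'a': at 10
pos 10 'b': at 11
pos 11 'c': at 12  emit P1@[6:11],P6@[7:11]
pos 12 'a': at 7 (via fail)
pos 13 'b': at 18
pos 14 'a': at 19
pos 15 'a': at 20  emit P3@[12:15]
pos 16 'c': at 9 (via fail)
pos 17 'b': at 14 (via fail)  emit P5@[16:17]
pos 18 'b': at 15
pos 19 'a': at 16
pos 20 'c': at 17  emit P2@[16:20]
pos 21 'c': at 21 (via fail)  emit P4@[17:21]
pos 22 'a': at 7 (via fail)
pos 23 'c': at 22
pos 24 'a': at 23
pos 25 'b': at 24
pos 26 'c': at 25  emit P6@[22:26]
pos 27 'b': at 14 (via fail)  emit P5@[26:27]
pos 28 'a': at 7 (via fail)
pos 29 'c': at 22
pos 30 'a': at 23
pos 31 'c': at 22 (via fail)
pos 32 'b': at 14 (via fail)  emit P5@[31:32]
pos 33 'c': at 13 (via fail)
pos 34 'c': at 13 (via fail)
pos 35 'a': at 7 (via fail)
pos 36 'b': at 18
pos 37 'b': at 2 (via fail)
pos 38 'a': at 3
pos 39 'c': at 4
pos 40 'a': at 5
pos 41 'a': at 6  emit P0@[36:41]
pos 42 'b': at 18 (via fail)
pos 43 'a': at 19
pos 44 'c': at 22 (via fail)
pos 45 'b': at 14 (via fail)  emit P5@[44:45]
pos 46 'b': at 15
pos 47 'b': at 2 (via fail)
pos 48 'a': at 3
pos 49 'c': at 4
pos 50 'c': at 21  emit P4@[46:50]
pos 51 'b': at 14 (via fail)  emit P5@[50:51]
pos 52 'a': at 7 (via fail)
pos 53 'a': at 8
pos 54 'b': at 18 (via fail)
pos 55 'b': at 2 (via fail)
pos 56 'b': at 2 (via fail)
pos 57 'a': at 3
pos 58 'c': at 4
pos 59 'c': at 21  emit P4@[55:59]
pos 60 'c': at 13 (via fail)
pos 61 'a': at 7 (via fail)
pos 62 'b': at 18
pos 63 'c': at 13 (via fail)
pos 64 'a': at 7 (via fail)
pos 65 'c': at 22
pos 66 'a': at 23
pos 67 'c': at 22 (via fail)
pos 68 'c': at 13 (via fail)
pos 69 'b': at 14  emit P5@[68:69]
pos 70 'a': at 7 (via fail)
pos 71 'a': at 8
pos 72 'c': at 9
pos 73 'a': at 10
pos 74 'b': at 11

Matches: [[2,5],[5,2],[7,0],[11,1],[11,6],[15,3],[17,5],[20,2],[21,4],[26,6],[27,5],[32,5],[41,0],[45,5],[50,4],[51,5],[59,4],[69,5]]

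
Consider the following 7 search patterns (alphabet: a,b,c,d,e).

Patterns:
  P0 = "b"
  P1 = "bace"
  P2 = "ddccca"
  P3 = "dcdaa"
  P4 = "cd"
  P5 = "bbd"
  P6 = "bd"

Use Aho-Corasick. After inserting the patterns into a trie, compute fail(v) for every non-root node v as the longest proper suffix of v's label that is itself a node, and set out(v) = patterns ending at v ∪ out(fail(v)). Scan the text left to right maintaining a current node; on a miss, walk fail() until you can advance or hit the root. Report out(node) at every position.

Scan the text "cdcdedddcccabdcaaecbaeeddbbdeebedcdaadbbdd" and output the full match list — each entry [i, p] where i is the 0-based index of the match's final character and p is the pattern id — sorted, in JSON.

Construct AC machine:
Trie nodes:
  n0 'ε': b→1 c→15 d→5
  n1 'b': a→2 b→17 d→19  ←P0
  n2 'ba': c→3
  n3 'bac': e→4
  n4 'bace': ·  ←P1
  n5 'd': c→11 d→6
  n6 'dd': c→7
  n7 'ddc': c→8
  n8 'ddcc': c→9
  n9 'ddccc': a→10
  n10 'ddccca': ·  ←P2
  n11 'dc': d→12
  n12 'dcd': a→13
  n13 'dcda': a→14
  n14 'dcdaa': ·  ←P3
  n15 'c': d→16
  n16 'cd': ·  ←P4
  n17 'bb': d→18
  n18 'bbd': ·  ←P5
  n19 'bd': ·  ←P6

Failure links (BFS by depth):
  n1('b'): parent n0 fail=0; on 'b' 0 → fail=0;  out {0}∪∅={0}
  n5('d'): parent n0 fail=0; on 'd' 0 → fail=0;  out ∅∪∅=∅
  n15('c'): parent n0 fail=0; on 'c' 0 → fail=0;  out ∅∪∅=∅
  n2('ba'): parent n1 fail=0; on 'a' 0 → fail=0;  out ∅∪∅=∅
  n6('dd'): parent n5 fail=0; on 'd' 0 → fail=5;  out ∅∪∅=∅
  n11('dc'): parent n5 fail=0; on 'c' 0 → fail=15;  out ∅∪∅=∅
  n16('cd'): parent n15 fail=0; on 'd' 0 → fail=5;  out {4}∪∅={4}
  n17('bb'): parent n1 fail=0; on 'b' 0 → fail=1;  out ∅∪{0}={0}
  n19('bd'): parent n1 fail=0; on 'd' 0 → fail=5;  out {6}∪∅={6}
  n3('bac'): parent n2 fail=0; on 'c' 0 → fail=15;  out ∅∪∅=∅
  n7('ddc'): parent n6 fail=5; on 'c' 5 → fail=11;  out ∅∪∅=∅
  n12('dcd'): parent n11 fail=15; on 'd' 15 → fail=16;  out ∅∪{4}={4}
  n18('bbd'): parent n17 fail=1; on 'd' 1 → fail=19;  out {5}∪{6}={5,6}
  n4('bace'): parent n3 fail=15; on 'e' 15→0 → fail=0;  out {1}∪∅={1}
  n8('ddcc'): parent n7 fail=11; on 'c' 11→15→0 → fail=15;  out ∅∪∅=∅
  n13('dcda'): parent n12 fail=16; on 'a' 16→5→0 → fail=0;  out ∅∪∅=∅
  n9('ddccc'): parent n8 fail=15; on 'c' 15→0 → fail=15;  out ∅∪∅=∅
  n14('dcdaa'): parent n13 fail=0; on 'a' 0 → fail=0;  out {3}∪∅={3}
  n10('ddccca'): parent n9 fail=15; on 'a' 15→0 → fail=0;  out {2}∪∅={2}

Scan:
i=0 'c': node 0→15
i=1 'd': node 15→16  → match P4@[0:1]
i=2 'c': node 16→11 (via fail)
i=3 'd': node 11→12  → match P4@[2:3]
i=4 'e': node 12→0 (via fail)
i=5 'd': node 0→5
i=6 'd': node 5→6
i=7 'd': node 6→6 (via fail)
i=8 'c': node 6→7
i=9 'c': node 7→8
i=10 'c': node 8→9
i=11 'a': node 9→10  → match P2@[6:11]
i=12 'b': node 10→1 (via fail)  → match P0@[12:12]
i=13 'd': node 1→19  → match P6@[12:13]
i=14 'c': node 19→11 (via fail)
i=15 'a': node 11→0 (via fail)
i=16 'a': node 0→0
i=17 'e': node 0→0
i=18 'c': node 0→15
i=19 'b': node 15→1 (via fail)  → match P0@[19:19]
i=20 'a': node 1→2
i=21 'e': node 2→0 (via fail)
i=22 'e': node 0→0
i=23 'd': node 0→5
i=24 'd': node 5→6
i=25 'b': node 6→1 (via fail)  → match P0@[25:25]
i=26 'b': node 1→17  → match P0@[26:26]
i=27 'd': node 17→18  → match P5@[25:27],P6@[26:27]
i=28 'e': node 18→0 (via fail)
i=29 'e': node 0→0
i=30 'b': node 0→1  → match P0@[30:30]
i=31 'e': node 1→0 (via fail)
i=32 'd': node 0→5
i=33 'c': node 5→11
i=34 'd': node 11→12  → match P4@[33:34]
i=35 'a': node 12→13
i=36 'a': node 13→14  → match P3@[32:36]
i=37 'd': node 14→5 (via fail)
i=38 'b': node 5→1 (via fail)  → match P0@[38:38]
i=39 'b': node 1→17  → match P0@[39:39]
i=40 'd': node 17→18  → match P5@[38:40],P6@[39:40]
i=41 'd': node 18→6 (via fail)

Matches: [[1,4],[3,4],[11,2],[12,0],[13,6],[19,0],[25,0],[26,0],[27,5],[27,6],[30,0],[34,4],[36,3],[38,0],[39,0],[40,5],[40,6]]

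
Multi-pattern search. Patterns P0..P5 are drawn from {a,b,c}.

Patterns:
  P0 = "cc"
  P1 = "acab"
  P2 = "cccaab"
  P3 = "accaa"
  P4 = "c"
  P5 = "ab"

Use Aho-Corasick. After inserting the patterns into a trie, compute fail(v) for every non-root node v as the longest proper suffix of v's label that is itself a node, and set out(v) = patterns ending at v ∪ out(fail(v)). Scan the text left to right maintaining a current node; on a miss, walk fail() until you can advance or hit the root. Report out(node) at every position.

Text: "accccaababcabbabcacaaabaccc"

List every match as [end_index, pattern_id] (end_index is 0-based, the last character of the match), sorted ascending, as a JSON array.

Build:
Trie nodes:
  0='ε' goto a→3 c→1
  1='c' goto c→2  ←P4
  2='cc' goto c→7  ←P0
  3='a' goto b→14 c→4
  4='ac' goto a→5 c→11
  5='aca' goto b→6
  6='acab' goto ·  ←P1
  7='ccc' goto a→8
  8='ccca' goto a→9
  9='cccaa' goto b→10
  10='cccaab' goto ·  ←P2
  11='acc' goto a→12
  12='acca' goto a→13
  13='accaa' goto ·  ←P3
  14='ab' goto ·  ←P5

BFS fail/out derivation:
  fail(1) 'c': from fail(0)=0 chase 'c': 0 ⇒ 0;  out={4}∪out(0)={4}
  fail(3) 'a': from fail(0)=0 chase 'a': 0 ⇒ 0;  out=∅∪out(0)=∅
  fail(2) 'cc': from fail(1)=0 chase 'c': 0 ⇒ 1;  out={0}∪out(1)={0,4}
  fail(4) 'ac': from fail(3)=0 chase 'c': 0 ⇒ 1;  out=∅∪out(1)={4}
  fail(14) 'ab': from fail(3)=0 chase 'b': 0 ⇒ 0;  out={5}∪out(0)={5}
  fail(5) 'aca': from fail(4)=1 chase 'a': 1→0 ⇒ 3;  out=∅∪out(3)=∅
  fail(7) 'ccc': from fail(2)=1 chase 'c': 1 ⇒ 2;  out=∅∪out(2)={0,4}
  fail(11) 'acc': from fail(4)=1 chase 'c': 1 ⇒ 2;  out=∅∪out(2)={0,4}
  fail(6) 'acab': from fail(5)=3 chase 'b': 3 ⇒ 14;  out={1}∪out(14)={1,5}
  fail(8) 'ccca': from fail(7)=2 chase 'a': 2→1→0 ⇒ 3;  out=∅∪out(3)=∅
  fail(12) 'acca': from fail(11)=2 chase 'a': 2→1→0 ⇒ 3;  out=∅∪out(3)=∅
  fail(9) 'cccaa': from fail(8)=3 chase 'a': 3→0 ⇒ 3;  out=∅∪out(3)=∅
  fail(13) 'accaa': from fail(12)=3 chase 'a': 3→0 ⇒ 3;  out={3}∪out(3)={3}
  fail(10) 'cccaab': from fail(9)=3 chase 'b': 3 ⇒ 14;  out={2}∪out(14)={2,5}

Scan:
i=0 'a': node 0→3
i=1 'c': node 3→4  ** P4@[1:1]
i=2 'c': node 4→11  ** P0@[1:2],P4@[2:2]
i=3 'c': node 11→7 (via fail)  ** P0@[2:3],P4@[3:3]
i=4 'c': node 7→7 (via fail)  ** P0@[3:4],P4@[4:4]
i=5 'a': node 7→8
i=6 'a': node 8→9
i=7 'b': node 9→10  ** P2@[2:7],P5@[6:7]
i=8 'a': node 10→3 (via fail)
i=9 'b': node 3→14  ** P5@[8:9]
i=10 'c': node 14→1 (via fail)  ** P4@[10:10]
i=11 'a': node 1→3 (via fail)
i=12 'b': node 3→14  ** P5@[11:12]
i=13 'b': node 14→0 (via fail)
i=14 'a': node 0→3
i=15 'b': node 3→14  ** P5@[14:15]
i=16 'c': node 14→1 (via fail)  ** P4@[16:16]
i=17 'a': node 1→3 (via fail)
i=18 'c': node 3→4  ** P4@[18:18]
i=19 'a': node 4→5
i=20 'a': node 5→3 (via fail)
i=21 'a': node 3→3 (via fail)
i=22 'b': node 3→14  ** P5@[21:22]
i=23 'a': node 14→3 (via fail)
i=24 'c': node 3→4  ** P4@[24:24]
i=25 'c': node 4→11  ** P0@[24:25],P4@[25:25]
i=26 'c': node 11→7 (via fail)  ** P0@[25:26],P4@[26:26]

All matches (sorted): [[1,4],[2,0],[2,4],[3,0],[3,4],[4,0],[4,4],[7,2],[7,5],[9,5],[10,4],[12,5],[15,5],[16,4],[18,4],[22,5],[24,4],[25,0],[25,4],[26,0],[26,4]]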